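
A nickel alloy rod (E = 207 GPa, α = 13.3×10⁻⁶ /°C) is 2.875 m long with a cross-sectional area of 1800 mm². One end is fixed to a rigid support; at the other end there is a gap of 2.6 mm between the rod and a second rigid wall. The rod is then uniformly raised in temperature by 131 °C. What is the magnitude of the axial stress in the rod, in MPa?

Free thermal elongation = αΔT L = 13.3×10⁻⁶ × 131 × 2875 = 5.009 mm.
The gap closes (δ_free > 2.6 mm) and the wall then resists a further 5.009 − 2.6 = 2.409 mm of expansion.
That suppressed elongation corresponds to σ = E·Δ/L = 207×10³ × 2.409/2875 = 173.5 MPa.

σ ≈ 173 MPa (compressive)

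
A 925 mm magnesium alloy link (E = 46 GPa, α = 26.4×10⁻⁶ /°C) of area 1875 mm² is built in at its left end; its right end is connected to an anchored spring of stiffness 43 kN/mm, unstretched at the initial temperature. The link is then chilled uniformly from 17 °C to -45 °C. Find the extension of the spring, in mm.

δ ≈ 1.04 mm

If the spring were absent the link would shorten by αΔT L = 26.4×10⁻⁶ × 62 × 925 = 1.514 mm.
Let P be the tensile force in the spring. The link extends elastically by PL/(AE) and the spring stretches by P/k; together these equal δ_free.
So P = δ_free / [L/(AE) + 1/k] = 1.514 / [ 925/(1875×46×10³) + 1/(43×10³) ].
P = 1.514 / 3.398×10⁻⁵ = 44560 N.
Spring extension = P/k = 44560/(43×10³) = 1.036 mm.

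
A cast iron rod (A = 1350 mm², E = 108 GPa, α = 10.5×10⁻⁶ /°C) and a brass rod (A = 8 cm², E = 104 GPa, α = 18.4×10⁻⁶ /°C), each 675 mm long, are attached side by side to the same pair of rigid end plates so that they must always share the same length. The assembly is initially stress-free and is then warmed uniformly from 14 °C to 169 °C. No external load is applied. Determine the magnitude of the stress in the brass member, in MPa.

Both members must finish at the same length. With the larger α, the brass tends to over-expand; the plates restrain it, putting the brass in compression and the cast iron in tension. With no external load the two internal forces are equal and opposite, magnitude P.
Equating the net (thermal + elastic) strains gives |α₁ − α₂|·ΔT = P·[1/(A₁E₁) + 1/(A₂E₂)].
|α₁ − α₂|·ΔT = 7.9×10⁻⁶ × 155 = 0.001224.
1/(A₁E₁) + 1/(A₂E₂) = 1/(1350×108×10³) + 1/(800×104×10³) = 1.888×10⁻⁸ N⁻¹.
So P = 0.001224 / 1.888×10⁻⁸ = 64.86 kN.
σ_{brass} = P/A₂ = 64860/800 = 81.08 MPa, compressive.

σ ≈ 81.1 MPa (compressive)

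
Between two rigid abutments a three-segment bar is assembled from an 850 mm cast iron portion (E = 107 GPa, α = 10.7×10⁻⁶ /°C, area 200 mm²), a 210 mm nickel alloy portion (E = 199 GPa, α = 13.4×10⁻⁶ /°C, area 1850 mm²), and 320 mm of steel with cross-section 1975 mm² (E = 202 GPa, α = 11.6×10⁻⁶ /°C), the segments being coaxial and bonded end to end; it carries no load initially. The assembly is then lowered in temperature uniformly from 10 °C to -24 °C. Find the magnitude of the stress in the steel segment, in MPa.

σ ≈ 6.54 MPa (tensile)

Free thermal contraction of the whole bar: Σ αᵢΔT Lᵢ = 10.7×10⁻⁶×34×850 + 13.4×10⁻⁶×34×210 + 11.6×10⁻⁶×34×320 = 0.5311 mm.
The rigid supports impose zero overall length change; the single axial force P common to all segments must satisfy P Σ Lᵢ/(AᵢEᵢ) = δ_free.
The series flexibility is Σ Lᵢ/(AᵢEᵢ) = 850/(200×107×10³) + 210/(1850×199×10³) + 320/(1975×202×10³) = 4.109×10⁻⁵ mm/N.
P = 0.5311 / 4.109×10⁻⁵ = 12920 N = 12.92 kN, tensile.
σ_{steel} = P / A = 12920 / 1975 = 6.544 MPa.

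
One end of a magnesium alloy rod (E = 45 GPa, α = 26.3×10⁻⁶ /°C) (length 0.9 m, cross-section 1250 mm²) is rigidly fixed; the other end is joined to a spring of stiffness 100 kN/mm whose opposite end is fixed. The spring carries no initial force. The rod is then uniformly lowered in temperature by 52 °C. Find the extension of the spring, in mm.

Free thermal contraction: δ_free = αΔT L = 26.3×10⁻⁶ × 52 × 900 = 1.231 mm.
With a force P in the spring, the elastic change of the rod is PL/(AE) and that of the spring is P/k; compatibility requires their sum to equal δ_free.
P [ L/(AE) + 1/k ] = δ_free → P [ 900/(1250×45×10³) + 1/(100×10³) ] = 1.231.
P = 1.231 / 2.6×10⁻⁵ = 47340 N.
Spring extension = P/k = 47340/(100×10³) = 0.4734 mm.

δ ≈ 0.473 mm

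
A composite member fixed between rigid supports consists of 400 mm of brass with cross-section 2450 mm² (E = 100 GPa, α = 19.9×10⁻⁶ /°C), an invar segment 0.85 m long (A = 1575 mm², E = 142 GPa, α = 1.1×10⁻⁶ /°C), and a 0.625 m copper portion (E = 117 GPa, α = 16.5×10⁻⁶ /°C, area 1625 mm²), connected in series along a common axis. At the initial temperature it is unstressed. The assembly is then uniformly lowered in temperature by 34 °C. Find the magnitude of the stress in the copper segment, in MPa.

σ ≈ 46.1 MPa (tensile)

With the walls removed the bar would change length by δ_free = Σ αᵢΔT Lᵢ = 19.9×10⁻⁶×34×400 + 1.1×10⁻⁶×34×850 + 16.5×10⁻⁶×34×625 = 0.6531 mm.
Since the ends are fixed, an axial force P builds up, equal in every segment, with P · Σ Lᵢ/(AᵢEᵢ) = δ_free.
Σ Lᵢ/(AᵢEᵢ) = 400/(2450×100×10³) + 850/(1575×142×10³) + 625/(1625×117×10³) = 8.721×10⁻⁶ mm/N.
P = 0.6531 / 8.721×10⁻⁶ = 74890 N = 74.89 kN, tensile.
σ_{copper} = P / A = 74890 / 1625 = 46.08 MPa.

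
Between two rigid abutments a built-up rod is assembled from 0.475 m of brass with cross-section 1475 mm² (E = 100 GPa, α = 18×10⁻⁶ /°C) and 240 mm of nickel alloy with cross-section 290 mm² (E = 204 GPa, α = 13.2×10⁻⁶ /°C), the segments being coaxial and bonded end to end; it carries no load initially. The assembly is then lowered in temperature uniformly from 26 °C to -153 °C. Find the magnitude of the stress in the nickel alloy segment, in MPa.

σ ≈ 994 MPa (tensile)

Free thermal contraction of the whole bar: Σ αᵢΔT Lᵢ = 18×10⁻⁶×179×475 + 13.2×10⁻⁶×179×240 = 2.098 mm.
Since the ends are fixed, an axial force P builds up, equal in every segment, with P · Σ Lᵢ/(AᵢEᵢ) = δ_free.
Σ Lᵢ/(AᵢEᵢ) = 475/(1475×100×10³) + 240/(290×204×10³) = 7.277×10⁻⁶ mm/N.
Hence P = δ_free / Σ(L/AE) = 2.098/7.277×10⁻⁶ = 288.2 kN (tensile).
σ_{nickel alloy} = P / A = 288200 / 290 = 993.9 MPa.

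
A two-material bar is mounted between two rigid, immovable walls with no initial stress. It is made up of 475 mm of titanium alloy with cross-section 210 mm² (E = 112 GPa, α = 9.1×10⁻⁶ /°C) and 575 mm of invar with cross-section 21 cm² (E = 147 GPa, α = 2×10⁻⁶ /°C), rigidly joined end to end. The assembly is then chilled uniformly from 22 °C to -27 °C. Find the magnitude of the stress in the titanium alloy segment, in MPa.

With the walls removed the bar would change length by δ_free = Σ αᵢΔT Lᵢ = 9.1×10⁻⁶×49×475 + 2×10⁻⁶×49×575 = 0.2682 mm.
The rigid supports impose zero overall length change; the single axial force P common to all segments must satisfy P Σ Lᵢ/(AᵢEᵢ) = δ_free.
The series flexibility is Σ Lᵢ/(AᵢEᵢ) = 475/(210×112×10³) + 575/(2100×147×10³) = 2.206×10⁻⁵ mm/N.
P = 0.2682 / 2.206×10⁻⁵ = 12160 N = 12.16 kN, tensile.
σ_{titanium alloy} = P / A = 12160 / 210 = 57.89 MPa.

σ ≈ 57.9 MPa (tensile)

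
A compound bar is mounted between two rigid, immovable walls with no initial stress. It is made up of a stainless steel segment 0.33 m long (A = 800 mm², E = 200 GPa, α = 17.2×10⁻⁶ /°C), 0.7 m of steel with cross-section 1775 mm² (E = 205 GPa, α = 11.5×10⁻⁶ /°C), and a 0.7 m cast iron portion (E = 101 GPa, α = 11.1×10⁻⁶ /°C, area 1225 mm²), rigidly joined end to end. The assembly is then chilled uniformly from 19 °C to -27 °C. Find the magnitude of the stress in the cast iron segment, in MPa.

σ ≈ 83.7 MPa (tensile)

Free thermal contraction of the whole bar: Σ αᵢΔT Lᵢ = 17.2×10⁻⁶×46×330 + 11.5×10⁻⁶×46×700 + 11.1×10⁻⁶×46×700 = 0.9888 mm.
Since the ends are fixed, an axial force P builds up, equal in every segment, with P · Σ Lᵢ/(AᵢEᵢ) = δ_free.
Σ Lᵢ/(AᵢEᵢ) = 330/(800×200×10³) + 700/(1775×205×10³) + 700/(1225×101×10³) = 9.644×10⁻⁶ mm/N.
P = 0.9888 / 9.644×10⁻⁶ = 102500 N = 102.5 kN, tensile.
σ_{cast iron} = P / A = 102500 / 1225 = 83.7 MPa.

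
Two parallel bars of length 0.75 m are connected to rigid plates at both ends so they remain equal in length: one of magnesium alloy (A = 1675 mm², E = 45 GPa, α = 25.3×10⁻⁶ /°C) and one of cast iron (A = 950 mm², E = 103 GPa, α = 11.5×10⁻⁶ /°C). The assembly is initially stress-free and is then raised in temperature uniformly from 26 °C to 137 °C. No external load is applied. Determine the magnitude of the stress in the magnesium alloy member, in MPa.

σ ≈ 38.9 MPa (compressive)

The magnesium alloy has the larger α, so on heating it would change length more than the cast iron if both were free. The rigid plates force a common final length, so the magnesium alloy is put into compression and the cast iron into tension, with equal and opposite forces P (no external load).
Setting the final lengths equal and cancelling L: (α₁ − α₂)ΔT = P/(A₁E₁) + P/(A₂E₂).
|α₁ − α₂|·ΔT = 13.8×10⁻⁶ × 111 = 0.001532.
1/(A₁E₁) + 1/(A₂E₂) = 1/(1675×45×10³) + 1/(950×103×10³) = 2.349×10⁻⁸ N⁻¹.
So P = 0.001532 / 2.349×10⁻⁸ = 65.22 kN.
σ_{magnesium alloy} = P/A₁ = 65220/1675 = 38.94 MPa, compressive.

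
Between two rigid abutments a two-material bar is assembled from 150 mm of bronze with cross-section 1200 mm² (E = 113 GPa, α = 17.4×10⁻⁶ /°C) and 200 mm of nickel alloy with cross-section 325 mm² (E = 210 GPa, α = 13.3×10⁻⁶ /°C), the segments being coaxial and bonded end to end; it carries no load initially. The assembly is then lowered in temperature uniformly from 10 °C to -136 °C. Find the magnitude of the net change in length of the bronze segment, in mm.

With the walls removed the bar would change length by δ_free = Σ αᵢΔT Lᵢ = 17.4×10⁻⁶×146×150 + 13.3×10⁻⁶×146×200 = 0.7694 mm.
The rigid supports impose zero overall length change; the single axial force P common to all segments must satisfy P Σ Lᵢ/(AᵢEᵢ) = δ_free.
The series flexibility is Σ Lᵢ/(AᵢEᵢ) = 150/(1200×113×10³) + 200/(325×210×10³) = 4.037×10⁻⁶ mm/N.
So P = 0.7694 / 4.037×10⁻⁶ = 190.6 kN, tensile.
For the bronze segment, free thermal change = 17.4×10⁻⁶×146×150 = 0.3811 mm and elastic change from P = 190600×150/(1200×113×10³) = 0.2109 mm; these oppose, so the net change is 0.17 mm (segment shortens).

|ΔL| ≈ 0.17 mm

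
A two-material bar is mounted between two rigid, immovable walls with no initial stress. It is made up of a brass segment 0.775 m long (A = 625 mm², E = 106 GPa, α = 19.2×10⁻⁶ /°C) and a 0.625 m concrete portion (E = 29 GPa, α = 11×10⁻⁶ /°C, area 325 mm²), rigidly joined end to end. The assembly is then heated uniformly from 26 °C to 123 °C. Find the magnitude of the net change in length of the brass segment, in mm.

|ΔL| ≈ 1.13 mm

If the supports were absent, the total length change would be Σ αᵢΔT Lᵢ = 19.2×10⁻⁶×97×775 + 11×10⁻⁶×97×625 = 2.11 mm.
Since the ends are fixed, an axial force P builds up, equal in every segment, with P · Σ Lᵢ/(AᵢEᵢ) = δ_free.
The series flexibility is Σ Lᵢ/(AᵢEᵢ) = 775/(625×106×10³) + 625/(325×29×10³) = 7.801×10⁻⁵ mm/N.
Hence P = δ_free / Σ(L/AE) = 2.11/7.801×10⁻⁵ = 27.05 kN (compressive).
For the brass segment, free thermal change = 19.2×10⁻⁶×97×775 = 1.443 mm and elastic change from P = 27050×775/(625×106×10³) = 0.3164 mm; these oppose, so the net change is 1.13 mm (segment lengthens).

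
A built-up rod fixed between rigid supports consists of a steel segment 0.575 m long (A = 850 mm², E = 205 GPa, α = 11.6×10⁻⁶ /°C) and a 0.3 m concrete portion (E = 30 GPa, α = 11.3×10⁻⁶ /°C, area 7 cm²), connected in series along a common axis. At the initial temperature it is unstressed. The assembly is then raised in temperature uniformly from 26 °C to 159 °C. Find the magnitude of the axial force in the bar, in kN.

Free thermal expansion of the whole bar: Σ αᵢΔT Lᵢ = 11.6×10⁻⁶×133×575 + 11.3×10⁻⁶×133×300 = 1.338 mm.
The rigid supports impose zero overall length change; the single axial force P common to all segments must satisfy P Σ Lᵢ/(AᵢEᵢ) = δ_free.
The series flexibility is Σ Lᵢ/(AᵢEᵢ) = 575/(850×205×10³) + 300/(700×30×10³) = 1.759×10⁻⁵ mm/N.
P = 1.338 / 1.759×10⁻⁵ = 76080 N = 76.08 kN, compressive.

P ≈ 76.1 kN (compressive)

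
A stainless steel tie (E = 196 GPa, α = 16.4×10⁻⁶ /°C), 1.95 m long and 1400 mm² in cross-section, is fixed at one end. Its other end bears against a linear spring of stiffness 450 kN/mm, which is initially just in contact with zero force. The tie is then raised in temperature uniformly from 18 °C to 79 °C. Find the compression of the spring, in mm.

If the spring were absent the tie would lengthen by αΔT L = 16.4×10⁻⁶ × 61 × 1950 = 1.951 mm.
With a force P in the spring, the elastic change of the tie is PL/(AE) and that of the spring is P/k; compatibility requires their sum to equal δ_free.
P [ L/(AE) + 1/k ] = δ_free → P [ 1950/(1400×196×10³) + 1/(450×10³) ] = 1.951.
P = 1.951 / 9.329×10⁻⁶ = 209100 N.
Spring compression = P/k = 209100/(450×10³) = 0.4647 mm.

δ ≈ 0.465 mm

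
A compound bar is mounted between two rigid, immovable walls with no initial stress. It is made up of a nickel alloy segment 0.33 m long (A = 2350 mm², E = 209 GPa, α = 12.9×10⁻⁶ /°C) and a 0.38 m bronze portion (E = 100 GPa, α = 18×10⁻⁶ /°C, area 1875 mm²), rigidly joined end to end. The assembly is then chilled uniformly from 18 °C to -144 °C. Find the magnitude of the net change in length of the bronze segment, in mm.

With the walls removed the bar would change length by δ_free = Σ αᵢΔT Lᵢ = 12.9×10⁻⁶×162×330 + 18×10⁻⁶×162×380 = 1.798 mm.
Since the ends are fixed, an axial force P builds up, equal in every segment, with P · Σ Lᵢ/(AᵢEᵢ) = δ_free.
The series flexibility is Σ Lᵢ/(AᵢEᵢ) = 330/(2350×209×10³) + 380/(1875×100×10³) = 2.699×10⁻⁶ mm/N.
So P = 1.798 / 2.699×10⁻⁶ = 666.2 kN, tensile.
For the bronze segment, free thermal change = 18×10⁻⁶×162×380 = 1.108 mm and elastic change from P = 666200×380/(1875×100×10³) = 1.35 mm; these oppose, so the net change is 0.242 mm (segment lengthens).

|ΔL| ≈ 0.242 mm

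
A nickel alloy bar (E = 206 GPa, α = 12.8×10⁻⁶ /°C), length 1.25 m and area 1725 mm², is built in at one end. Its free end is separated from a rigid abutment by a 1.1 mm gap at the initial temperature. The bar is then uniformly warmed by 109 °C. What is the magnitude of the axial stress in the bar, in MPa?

Unrestrained expansion: δ_free = αΔT L = 12.8×10⁻⁶ × 109 × 1250 = 1.744 mm.
The gap closes (δ_free > 1.1 mm) and the wall then resists a further 1.744 − 1.1 = 0.644 mm of expansion.
So σ = E(δ_free − g)/L = 206×10³ × 0.644/1250 = 106.1 MPa.

σ ≈ 106 MPa (compressive)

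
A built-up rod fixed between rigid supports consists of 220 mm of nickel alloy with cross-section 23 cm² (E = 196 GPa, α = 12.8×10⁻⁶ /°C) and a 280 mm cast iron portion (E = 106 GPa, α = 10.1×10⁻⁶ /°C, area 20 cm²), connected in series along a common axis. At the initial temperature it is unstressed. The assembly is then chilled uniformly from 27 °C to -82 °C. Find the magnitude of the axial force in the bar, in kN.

P ≈ 340 kN (tensile)

If the supports were absent, the total length change would be Σ αᵢΔT Lᵢ = 12.8×10⁻⁶×109×220 + 10.1×10⁻⁶×109×280 = 0.6152 mm.
Since the ends are fixed, an axial force P builds up, equal in every segment, with P · Σ Lᵢ/(AᵢEᵢ) = δ_free.
Σ Lᵢ/(AᵢEᵢ) = 220/(2300×196×10³) + 280/(2000×106×10³) = 1.809×10⁻⁶ mm/N.
P = 0.6152 / 1.809×10⁻⁶ = 340100 N = 340.1 kN, tensile.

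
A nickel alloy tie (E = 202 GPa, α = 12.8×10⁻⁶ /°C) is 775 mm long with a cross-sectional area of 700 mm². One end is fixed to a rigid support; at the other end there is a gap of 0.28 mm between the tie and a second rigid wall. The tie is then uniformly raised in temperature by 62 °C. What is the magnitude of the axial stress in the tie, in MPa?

σ ≈ 87.3 MPa (compressive)

If the wall were absent the tie would grow by αΔT L = 12.8×10⁻⁶ × 62 × 775 = 0.615 mm.
The gap closes (δ_free > 0.28 mm) and the wall then resists a further 0.615 − 0.28 = 0.335 mm of expansion.
So σ = E(δ_free − g)/L = 202×10³ × 0.335/775 = 87.33 MPa.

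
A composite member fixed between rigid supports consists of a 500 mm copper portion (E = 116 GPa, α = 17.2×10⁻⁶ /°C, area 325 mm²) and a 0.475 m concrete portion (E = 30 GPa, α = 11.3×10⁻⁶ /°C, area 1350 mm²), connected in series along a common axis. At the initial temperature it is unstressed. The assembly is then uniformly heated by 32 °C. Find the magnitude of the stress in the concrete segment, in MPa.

If the supports were absent, the total length change would be Σ αᵢΔT Lᵢ = 17.2×10⁻⁶×32×500 + 11.3×10⁻⁶×32×475 = 0.447 mm.
The walls prevent any net length change, so an axial force P (same in every segment) develops. Compatibility: P · Σ Lᵢ/(AᵢEᵢ) = δ_free.
The series flexibility is Σ Lᵢ/(AᵢEᵢ) = 500/(325×116×10³) + 475/(1350×30×10³) = 2.499×10⁻⁵ mm/N.
Hence P = δ_free / Σ(L/AE) = 0.447/2.499×10⁻⁵ = 17.88 kN (compressive).
σ_{concrete} = P / A = 17880 / 1350 = 13.25 MPa.

σ ≈ 13.2 MPa (compressive)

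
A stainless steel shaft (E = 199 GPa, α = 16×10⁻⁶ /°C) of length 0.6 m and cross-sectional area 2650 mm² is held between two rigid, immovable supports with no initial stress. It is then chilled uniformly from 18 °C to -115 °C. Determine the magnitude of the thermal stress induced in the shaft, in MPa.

σ ≈ 423 MPa (tensile)

The supports are rigid, so the total axial strain is zero. The restrained thermal strain is ε = αΔT = 16×10⁻⁶ × 133 = 2128×10⁻⁶.
The stress required to suppress this strain is σ = Eε = 199×10³ × 2128×10⁻⁶ = 423.5 MPa, tensile since the shaft is trying to contract.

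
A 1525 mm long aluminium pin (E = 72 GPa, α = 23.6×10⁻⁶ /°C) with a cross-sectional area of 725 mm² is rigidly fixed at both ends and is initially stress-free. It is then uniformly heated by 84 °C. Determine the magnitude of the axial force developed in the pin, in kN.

P ≈ 103 kN (compressive)

Full restraint means ε = 0, so the stress is σ = EαΔT = 72×10³ × 23.6×10⁻⁶ × 84 = 142.7 MPa.
Axial force P = σA = 142.7 × 725 = 103500 N = 103.5 kN, compressive.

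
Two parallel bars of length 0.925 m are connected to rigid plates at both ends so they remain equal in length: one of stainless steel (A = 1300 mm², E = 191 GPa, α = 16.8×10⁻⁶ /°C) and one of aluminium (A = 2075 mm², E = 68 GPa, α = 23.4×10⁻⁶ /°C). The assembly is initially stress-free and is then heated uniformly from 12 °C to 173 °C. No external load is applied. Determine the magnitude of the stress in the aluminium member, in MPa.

Equilibrium of a rigid end plate with no external load gives equal and opposite internal forces ±P in the two members. Since α_{aluminium} > α_{stainless steel}, heating drives the aluminium into compression and the stainless steel into tension.
Setting the final lengths equal and cancelling L: (α₁ − α₂)ΔT = P/(A₁E₁) + P/(A₂E₂).
|α₁ − α₂|·ΔT = 6.6×10⁻⁶ × 161 = 0.001063.
1/(A₁E₁) + 1/(A₂E₂) = 1/(1300×191×10³) + 1/(2075×68×10³) = 1.111×10⁻⁸ N⁻¹.
P = 0.001063 / 1.111×10⁻⁸ = 95600 N = 95.6 kN.
σ_{aluminium} = P/A₂ = 95600/2075 = 46.07 MPa, compressive.

σ ≈ 46.1 MPa (compressive)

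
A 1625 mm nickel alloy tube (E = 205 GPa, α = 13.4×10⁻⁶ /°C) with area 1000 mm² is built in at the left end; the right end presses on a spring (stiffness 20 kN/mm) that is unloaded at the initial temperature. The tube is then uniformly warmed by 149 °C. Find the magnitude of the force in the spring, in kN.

P ≈ 56 kN

Free thermal expansion: δ_free = αΔT L = 13.4×10⁻⁶ × 149 × 1625 = 3.244 mm.
Let P be the compressive force at the spring. The tube shortens elastically by PL/(AE) and the spring compresses by P/k; together these equal δ_free.
So P = δ_free / [L/(AE) + 1/k] = 3.244 / [ 1625/(1000×205×10³) + 1/(20×10³) ].
P = 3.244 / 5.793×10⁻⁵ = 56010 N.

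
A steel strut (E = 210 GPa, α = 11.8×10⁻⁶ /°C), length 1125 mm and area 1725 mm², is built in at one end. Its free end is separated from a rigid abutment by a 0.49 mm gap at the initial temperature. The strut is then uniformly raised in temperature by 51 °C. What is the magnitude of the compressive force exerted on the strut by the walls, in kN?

P ≈ 60.2 kN

If the wall were absent the strut would grow by αΔT L = 11.8×10⁻⁶ × 51 × 1125 = 0.677 mm.
This exceeds the 0.49 mm gap, so the wall pushes back. The portion of expansion that must be recovered elastically is δ_free − gap = 0.677 − 0.49 = 0.187 mm.
That suppressed elongation corresponds to σ = E·Δ/L = 210×10³ × 0.187/1125 = 34.91 MPa.
Force on the wall = σA = 34.91 × 1725 mm² = 60.22 kN.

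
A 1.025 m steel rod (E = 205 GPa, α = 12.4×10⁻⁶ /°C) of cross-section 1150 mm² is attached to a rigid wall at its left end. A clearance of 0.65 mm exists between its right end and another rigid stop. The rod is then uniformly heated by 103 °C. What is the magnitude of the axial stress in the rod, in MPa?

Unrestrained expansion: δ_free = αΔT L = 12.4×10⁻⁶ × 103 × 1025 = 1.309 mm.
This exceeds the 0.65 mm gap, so the wall pushes back. The portion of expansion that must be recovered elastically is δ_free − gap = 1.309 − 0.65 = 0.6591 mm.
So σ = E(δ_free − g)/L = 205×10³ × 0.6591/1025 = 131.8 MPa.

σ ≈ 132 MPa (compressive)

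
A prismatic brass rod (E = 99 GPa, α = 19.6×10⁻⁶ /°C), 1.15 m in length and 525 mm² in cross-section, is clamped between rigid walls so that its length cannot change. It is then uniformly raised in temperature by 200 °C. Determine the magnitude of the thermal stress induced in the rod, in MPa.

σ ≈ 388 MPa (compressive)

With length fixed, the mechanical strain must cancel the thermal strain αΔT = 19.6×10⁻⁶ × 200 = 3920×10⁻⁶.
The stress required to suppress this strain is σ = Eε = 99×10³ × 3920×10⁻⁶ = 388.1 MPa, compressive since the rod is trying to expand.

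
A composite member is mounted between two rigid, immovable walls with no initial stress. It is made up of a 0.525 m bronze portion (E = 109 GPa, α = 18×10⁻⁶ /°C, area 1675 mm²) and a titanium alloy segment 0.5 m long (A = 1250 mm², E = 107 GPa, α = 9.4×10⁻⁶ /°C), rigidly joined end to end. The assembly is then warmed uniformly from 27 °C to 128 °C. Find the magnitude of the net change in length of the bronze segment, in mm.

|ΔL| ≈ 0.333 mm

With the walls removed the bar would change length by δ_free = Σ αᵢΔT Lᵢ = 18×10⁻⁶×101×525 + 9.4×10⁻⁶×101×500 = 1.429 mm.
The walls prevent any net length change, so an axial force P (same in every segment) develops. Compatibility: P · Σ Lᵢ/(AᵢEᵢ) = δ_free.
Σ Lᵢ/(AᵢEᵢ) = 525/(1675×109×10³) + 500/(1250×107×10³) = 6.614×10⁻⁶ mm/N.
So P = 1.429 / 6.614×10⁻⁶ = 216.1 kN, compressive.
For the bronze segment, free thermal change = 18×10⁻⁶×101×525 = 0.9545 mm and elastic change from P = 216100×525/(1675×109×10³) = 0.6214 mm; these oppose, so the net change is 0.333 mm (segment lengthens).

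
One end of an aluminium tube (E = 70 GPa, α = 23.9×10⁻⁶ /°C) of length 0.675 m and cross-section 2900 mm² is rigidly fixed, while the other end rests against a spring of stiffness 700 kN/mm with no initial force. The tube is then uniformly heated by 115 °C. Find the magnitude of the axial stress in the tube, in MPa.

The unrestrained thermal change is αΔT L = 23.9×10⁻⁶ × 115 × 675 = 1.855 mm.
With a force P in the spring, the elastic change of the tube is PL/(AE) and that of the spring is P/k; compatibility requires their sum to equal δ_free.
P [ L/(AE) + 1/k ] = δ_free → P [ 675/(2900×70×10³) + 1/(700×10³) ] = 1.855.
P = 1.855 / 4.754×10⁻⁶ = 390300 N.
σ = P/A = 390300/2900 = 134.6 MPa.

σ ≈ 135 MPa (compressive)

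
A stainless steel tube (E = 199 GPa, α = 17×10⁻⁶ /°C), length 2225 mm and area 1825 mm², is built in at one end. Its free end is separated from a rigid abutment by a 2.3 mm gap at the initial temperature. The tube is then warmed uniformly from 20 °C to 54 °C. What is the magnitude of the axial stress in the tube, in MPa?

Free thermal elongation = αΔT L = 17×10⁻⁶ × 34 × 2225 = 1.286 mm.
This is smaller than the 2.3 mm clearance, so the tube expands freely without reaching the stop — the stress is zero.

σ ≈ 0 MPa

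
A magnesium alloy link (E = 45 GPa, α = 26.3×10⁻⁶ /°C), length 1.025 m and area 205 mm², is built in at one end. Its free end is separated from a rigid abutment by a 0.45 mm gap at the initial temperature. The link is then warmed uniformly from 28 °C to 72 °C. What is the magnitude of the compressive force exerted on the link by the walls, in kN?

P ≈ 6.63 kN

Unrestrained expansion: δ_free = αΔT L = 26.3×10⁻⁶ × 44 × 1025 = 1.186 mm.
This exceeds the 0.45 mm gap, so the wall pushes back. The portion of expansion that must be recovered elastically is δ_free − gap = 1.186 − 0.45 = 0.7361 mm.
So σ = E(δ_free − g)/L = 45×10³ × 0.7361/1025 = 32.32 MPa.
P = σA = 32.32 × 205 = 6.625 kN.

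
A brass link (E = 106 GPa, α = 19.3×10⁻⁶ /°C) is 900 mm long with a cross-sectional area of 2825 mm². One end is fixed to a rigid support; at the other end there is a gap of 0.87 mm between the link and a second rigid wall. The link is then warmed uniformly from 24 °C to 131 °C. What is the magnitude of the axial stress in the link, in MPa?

σ ≈ 116 MPa (compressive)

If the wall were absent the link would grow by αΔT L = 19.3×10⁻⁶ × 107 × 900 = 1.859 mm.
The gap closes (δ_free > 0.87 mm) and the wall then resists a further 1.859 − 0.87 = 0.9886 mm of expansion.
So σ = E(δ_free − g)/L = 106×10³ × 0.9886/900 = 116.4 MPa.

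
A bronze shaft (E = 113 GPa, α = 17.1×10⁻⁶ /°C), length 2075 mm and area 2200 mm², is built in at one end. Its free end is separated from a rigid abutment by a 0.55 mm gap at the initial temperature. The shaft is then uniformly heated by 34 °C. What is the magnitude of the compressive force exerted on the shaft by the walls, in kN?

P ≈ 78.6 kN

Free thermal elongation = αΔT L = 17.1×10⁻⁶ × 34 × 2075 = 1.206 mm.
This exceeds the 0.55 mm gap, so the wall pushes back. The portion of expansion that must be recovered elastically is δ_free − gap = 1.206 − 0.55 = 0.6564 mm.
That suppressed elongation corresponds to σ = E·Δ/L = 113×10³ × 0.6564/2075 = 35.75 MPa.
Force on the wall = σA = 35.75 × 2200 mm² = 78.64 kN.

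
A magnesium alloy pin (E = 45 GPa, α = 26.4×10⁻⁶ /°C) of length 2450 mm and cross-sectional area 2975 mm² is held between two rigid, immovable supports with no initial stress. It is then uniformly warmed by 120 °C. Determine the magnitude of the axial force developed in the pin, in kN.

P ≈ 424 kN (compressive)

The ends cannot move, so σ = EαΔT = 45×10³ × 26.4×10⁻⁶ × 120 = 142.6 MPa.
Axial force P = σA = 142.6 × 2975 = 424100 N = 424.1 kN, compressive.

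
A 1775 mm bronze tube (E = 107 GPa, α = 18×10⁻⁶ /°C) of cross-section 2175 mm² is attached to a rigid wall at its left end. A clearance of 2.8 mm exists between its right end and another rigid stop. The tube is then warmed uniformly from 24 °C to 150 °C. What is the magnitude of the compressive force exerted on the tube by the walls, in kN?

If the wall were absent the tube would grow by αΔT L = 18×10⁻⁶ × 126 × 1775 = 4.026 mm.
This exceeds the 2.8 mm gap, so the wall pushes back. The portion of expansion that must be recovered elastically is δ_free − gap = 4.026 − 2.8 = 1.226 mm.
That suppressed elongation corresponds to σ = E·Δ/L = 107×10³ × 1.226/1775 = 73.89 MPa.
P = σA = 73.89 × 2175 = 160.7 kN.

P ≈ 161 kN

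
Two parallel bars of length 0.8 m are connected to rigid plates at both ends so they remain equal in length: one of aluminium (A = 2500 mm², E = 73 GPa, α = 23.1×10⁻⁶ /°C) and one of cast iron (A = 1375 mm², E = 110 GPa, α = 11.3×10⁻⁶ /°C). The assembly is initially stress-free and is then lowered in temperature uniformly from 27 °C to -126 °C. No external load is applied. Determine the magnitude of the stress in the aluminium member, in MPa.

Equilibrium of a rigid end plate with no external load gives equal and opposite internal forces ±P in the two members. Since α_{aluminium} > α_{cast iron}, cooling drives the aluminium into tension and the cast iron into compression.
Equating the net (thermal + elastic) strains gives |α₁ − α₂|·ΔT = P·[1/(A₁E₁) + 1/(A₂E₂)].
|α₁ − α₂|·ΔT = 11.8×10⁻⁶ × 153 = 0.001805.
1/(A₁E₁) + 1/(A₂E₂) = 1/(2500×73×10³) + 1/(1375×110×10³) = 1.209×10⁻⁸ N⁻¹.
So P = 0.001805 / 1.209×10⁻⁸ = 149.3 kN.
σ_{aluminium} = P/A₁ = 149300/2500 = 59.73 MPa, tensile.

σ ≈ 59.7 MPa (tensile)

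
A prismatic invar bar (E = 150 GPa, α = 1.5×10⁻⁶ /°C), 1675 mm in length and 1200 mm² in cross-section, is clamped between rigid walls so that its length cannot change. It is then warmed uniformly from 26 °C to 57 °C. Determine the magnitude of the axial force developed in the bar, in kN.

P ≈ 8.37 kN (compressive)

Full restraint means ε = 0, so the stress is σ = EαΔT = 150×10³ × 1.5×10⁻⁶ × 31 = 6.975 MPa.
Then P = σA = 6.975 × 1200 mm² = 8.37 kN, compressive.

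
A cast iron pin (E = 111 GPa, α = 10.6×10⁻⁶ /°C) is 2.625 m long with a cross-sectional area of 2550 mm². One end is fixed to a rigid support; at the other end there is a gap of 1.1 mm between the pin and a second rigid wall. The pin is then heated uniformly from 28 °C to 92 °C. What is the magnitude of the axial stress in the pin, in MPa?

σ ≈ 28.8 MPa (compressive)

If the wall were absent the pin would grow by αΔT L = 10.6×10⁻⁶ × 64 × 2625 = 1.781 mm.
After closing the 1.1 mm clearance, 1.781 − 1.1 = 0.6808 mm of expansion remains to be suppressed by the wall.
That suppressed elongation corresponds to σ = E·Δ/L = 111×10³ × 0.6808/2625 = 28.79 MPa.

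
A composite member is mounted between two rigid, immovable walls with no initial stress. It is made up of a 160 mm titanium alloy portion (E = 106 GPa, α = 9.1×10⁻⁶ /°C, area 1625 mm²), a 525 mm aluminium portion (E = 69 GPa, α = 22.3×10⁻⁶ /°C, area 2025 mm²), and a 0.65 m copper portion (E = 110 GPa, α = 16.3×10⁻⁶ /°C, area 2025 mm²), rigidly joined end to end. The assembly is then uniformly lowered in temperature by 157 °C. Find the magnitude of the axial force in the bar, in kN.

Free thermal contraction of the whole bar: Σ αᵢΔT Lᵢ = 9.1×10⁻⁶×157×160 + 22.3×10⁻⁶×157×525 + 16.3×10⁻⁶×157×650 = 3.73 mm.
The walls prevent any net length change, so an axial force P (same in every segment) develops. Compatibility: P · Σ Lᵢ/(AᵢEᵢ) = δ_free.
The series flexibility is Σ Lᵢ/(AᵢEᵢ) = 160/(1625×106×10³) + 525/(2025×69×10³) + 650/(2025×110×10³) = 7.604×10⁻⁶ mm/N.
P = 3.73 / 7.604×10⁻⁶ = 490500 N = 490.5 kN, tensile.

P ≈ 491 kN (tensile)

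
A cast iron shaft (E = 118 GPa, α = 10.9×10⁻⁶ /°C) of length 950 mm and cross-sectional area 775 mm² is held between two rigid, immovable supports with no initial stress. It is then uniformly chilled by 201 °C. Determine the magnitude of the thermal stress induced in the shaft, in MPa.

σ ≈ 259 MPa (tensile)

The supports are rigid, so the total axial strain is zero. The restrained thermal strain is ε = αΔT = 10.9×10⁻⁶ × 201 = 2190.9×10⁻⁶.
σ = EαΔT = 118×10³ × 10.9×10⁻⁶ × 201 = 258.5 MPa (tensile; the shaft is trying to contract).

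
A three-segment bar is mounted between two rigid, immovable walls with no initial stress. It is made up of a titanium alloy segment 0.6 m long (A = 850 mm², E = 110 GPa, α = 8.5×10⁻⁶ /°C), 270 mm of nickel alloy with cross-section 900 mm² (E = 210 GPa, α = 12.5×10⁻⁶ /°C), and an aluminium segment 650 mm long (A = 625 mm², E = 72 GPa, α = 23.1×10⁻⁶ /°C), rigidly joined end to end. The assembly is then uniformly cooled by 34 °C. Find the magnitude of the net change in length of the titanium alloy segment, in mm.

|ΔL| ≈ 0.0565 mm

Free thermal contraction of the whole bar: Σ αᵢΔT Lᵢ = 8.5×10⁻⁶×34×600 + 12.5×10⁻⁶×34×270 + 23.1×10⁻⁶×34×650 = 0.7987 mm.
The walls prevent any net length change, so an axial force P (same in every segment) develops. Compatibility: P · Σ Lᵢ/(AᵢEᵢ) = δ_free.
Σ Lᵢ/(AᵢEᵢ) = 600/(850×110×10³) + 270/(900×210×10³) + 650/(625×72×10³) = 2.229×10⁻⁵ mm/N.
P = 0.7987 / 2.229×10⁻⁵ = 35830 N = 35.83 kN, tensile.
For the titanium alloy segment, free thermal change = 8.5×10⁻⁶×34×600 = 0.1734 mm and elastic change from P = 35830×600/(850×110×10³) = 0.2299 mm; these oppose, so the net change is 0.0565 mm (segment lengthens).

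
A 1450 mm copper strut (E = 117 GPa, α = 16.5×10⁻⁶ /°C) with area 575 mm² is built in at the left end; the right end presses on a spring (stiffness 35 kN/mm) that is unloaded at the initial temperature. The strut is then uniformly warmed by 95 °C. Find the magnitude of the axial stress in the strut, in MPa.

σ ≈ 78.9 MPa (compressive)

Free thermal expansion: δ_free = αΔT L = 16.5×10⁻⁶ × 95 × 1450 = 2.273 mm.
With a force P in the spring, the elastic change of the strut is PL/(AE) and that of the spring is P/k; compatibility requires their sum to equal δ_free.
So P = δ_free / [L/(AE) + 1/k] = 2.273 / [ 1450/(575×117×10³) + 1/(35×10³) ].
P = 2.273 / 5.012×10⁻⁵ = 45340 N.
σ = P/A = 45340/575 = 78.86 MPa.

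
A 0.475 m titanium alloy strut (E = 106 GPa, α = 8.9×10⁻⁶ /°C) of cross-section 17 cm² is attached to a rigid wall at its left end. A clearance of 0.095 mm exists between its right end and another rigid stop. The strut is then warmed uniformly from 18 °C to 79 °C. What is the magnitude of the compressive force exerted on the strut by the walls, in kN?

Unrestrained expansion: δ_free = αΔT L = 8.9×10⁻⁶ × 61 × 475 = 0.2579 mm.
The gap closes (δ_free > 0.095 mm) and the wall then resists a further 0.2579 − 0.095 = 0.1629 mm of expansion.
Compatibility: PL/(AE) = 0.1629 mm, so σ = P/A = E × (0.1629/475) = 36.35 MPa.
Force on the wall = σA = 36.35 × 1700 mm² = 61.79 kN.

P ≈ 61.8 kN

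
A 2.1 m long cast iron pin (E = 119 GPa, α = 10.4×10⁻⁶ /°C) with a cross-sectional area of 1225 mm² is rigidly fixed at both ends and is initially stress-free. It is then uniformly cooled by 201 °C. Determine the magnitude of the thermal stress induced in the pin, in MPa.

σ ≈ 249 MPa (tensile)

The supports are rigid, so the total axial strain is zero. The restrained thermal strain is ε = αΔT = 10.4×10⁻⁶ × 201 = 2090.4×10⁻⁶.
Hence σ = E·αΔT = 119×10³ × 2090.4×10⁻⁶ = 248.8 MPa, tensile.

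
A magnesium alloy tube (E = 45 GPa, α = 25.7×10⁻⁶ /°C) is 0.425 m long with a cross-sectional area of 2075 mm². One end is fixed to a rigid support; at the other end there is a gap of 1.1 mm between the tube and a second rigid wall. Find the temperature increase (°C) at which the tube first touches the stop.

The gap closes when αΔT L = 1.1 mm, since the tube is still unstressed at that instant.
ΔT = 1.1 / (25.7×10⁻⁶ × 425) = 100.7 °C.

ΔT ≈ 101 °C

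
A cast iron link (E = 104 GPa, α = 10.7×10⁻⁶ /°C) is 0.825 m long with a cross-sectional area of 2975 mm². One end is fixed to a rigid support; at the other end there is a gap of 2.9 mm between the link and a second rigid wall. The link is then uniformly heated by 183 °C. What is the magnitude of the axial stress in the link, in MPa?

σ ≈ 0 MPa

Unrestrained expansion: δ_free = αΔT L = 10.7×10⁻⁶ × 183 × 825 = 1.615 mm.
Since δ_free = 1.62 mm is less than the 2.9 mm gap, the link never touches the wall. No axial force develops.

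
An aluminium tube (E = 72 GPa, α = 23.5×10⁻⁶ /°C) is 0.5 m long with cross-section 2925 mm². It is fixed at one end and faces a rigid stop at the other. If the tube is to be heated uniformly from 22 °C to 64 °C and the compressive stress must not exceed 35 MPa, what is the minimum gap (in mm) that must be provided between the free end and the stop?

g ≈ 0.25 mm

With no wall the tube would lengthen by αΔT L = 23.5×10⁻⁶ × 42 × 500 = 0.4935 mm.
At the allowable stress the elastic shortening the wall may impose is σL/E = 35 × 500 / (72×10³) = 0.2431 mm.
So the gap has to take up the difference, g_min = δ_free − σL/E = 0.4935 − 0.2431 = 0.2504 mm.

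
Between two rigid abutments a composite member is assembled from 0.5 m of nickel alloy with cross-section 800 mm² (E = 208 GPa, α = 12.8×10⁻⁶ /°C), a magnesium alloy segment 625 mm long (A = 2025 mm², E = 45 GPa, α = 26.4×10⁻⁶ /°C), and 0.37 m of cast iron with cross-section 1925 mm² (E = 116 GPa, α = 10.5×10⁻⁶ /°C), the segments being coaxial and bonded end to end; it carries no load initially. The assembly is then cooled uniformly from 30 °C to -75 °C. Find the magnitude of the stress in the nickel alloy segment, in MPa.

Free thermal contraction of the whole bar: Σ αᵢΔT Lᵢ = 12.8×10⁻⁶×105×500 + 26.4×10⁻⁶×105×625 + 10.5×10⁻⁶×105×370 = 2.812 mm.
The walls prevent any net length change, so an axial force P (same in every segment) develops. Compatibility: P · Σ Lᵢ/(AᵢEᵢ) = δ_free.
The series flexibility is Σ Lᵢ/(AᵢEᵢ) = 500/(800×208×10³) + 625/(2025×45×10³) + 370/(1925×116×10³) = 1.152×10⁻⁵ mm/N.
Hence P = δ_free / Σ(L/AE) = 2.812/1.152×10⁻⁵ = 244.1 kN (tensile).
σ_{nickel alloy} = P / A = 244100 / 800 = 305.2 MPa.

σ ≈ 305 MPa (tensile)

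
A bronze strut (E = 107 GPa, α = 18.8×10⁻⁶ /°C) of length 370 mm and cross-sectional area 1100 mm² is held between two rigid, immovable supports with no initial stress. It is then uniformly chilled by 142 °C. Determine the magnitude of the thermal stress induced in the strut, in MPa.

With length fixed, the mechanical strain must cancel the thermal strain αΔT = 18.8×10⁻⁶ × 142 = 2669.6×10⁻⁶.
The stress required to suppress this strain is σ = Eε = 107×10³ × 2669.6×10⁻⁶ = 285.6 MPa, tensile since the strut is trying to contract.

σ ≈ 286 MPa (tensile)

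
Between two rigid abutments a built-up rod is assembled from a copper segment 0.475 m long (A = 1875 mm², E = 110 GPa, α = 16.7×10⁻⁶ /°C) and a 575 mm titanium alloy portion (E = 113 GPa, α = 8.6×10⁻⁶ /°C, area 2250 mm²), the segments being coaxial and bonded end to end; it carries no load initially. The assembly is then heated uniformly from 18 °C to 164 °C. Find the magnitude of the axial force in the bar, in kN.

P ≈ 412 kN (compressive)

If the supports were absent, the total length change would be Σ αᵢΔT Lᵢ = 16.7×10⁻⁶×146×475 + 8.6×10⁻⁶×146×575 = 1.88 mm.
The walls prevent any net length change, so an axial force P (same in every segment) develops. Compatibility: P · Σ Lᵢ/(AᵢEᵢ) = δ_free.
Σ Lᵢ/(AᵢEᵢ) = 475/(1875×110×10³) + 575/(2250×113×10³) = 4.565×10⁻⁶ mm/N.
So P = 1.88 / 4.565×10⁻⁶ = 411.9 kN, compressive.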